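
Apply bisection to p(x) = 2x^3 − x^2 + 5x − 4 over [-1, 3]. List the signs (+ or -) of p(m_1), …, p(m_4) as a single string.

m = 1, p(m) = 2 (+); new bracket [-1, 1]
m = 0, p(m) = -4 (−); new bracket [0, 1]
m = 0.5, p(m) = -1.5 (−); new bracket [0.5, 1]
m = 0.75, p(m) = 0.0312 (+); new bracket [0.5, 0.75]

+--+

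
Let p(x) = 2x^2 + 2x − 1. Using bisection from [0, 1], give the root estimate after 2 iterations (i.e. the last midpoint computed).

0.25

midpoint 0.5: p = 0.5 > 0 → [0, 0.5]
midpoint 0.25: p = -0.375 < 0 → [0.25, 0.5]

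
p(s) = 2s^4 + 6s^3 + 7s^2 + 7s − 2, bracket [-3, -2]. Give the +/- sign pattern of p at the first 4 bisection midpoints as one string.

++--

m = -2.5, p(m) = 8.625 (+); new bracket [-2.5, -2]
m = -2.25, p(m) = 0.601562 (+); new bracket [-2.25, -2]
m = -2.125, p(m) = -2.058105 (−); new bracket [-2.25, -2.125]
m = -2.1875, p(m) = -0.8261 (−); new bracket [-2.25, -2.1875]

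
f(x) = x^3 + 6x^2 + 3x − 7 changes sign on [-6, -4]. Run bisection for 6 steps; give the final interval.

f(-5) = 3 > 0, so the root lies in [-6, -5]
f(-5.5) = -8.375 < 0, so the root lies in [-5.5, -5]
f(-5.25) = -2.078125 < 0, so the root lies in [-5.25, -5]
f(-5.125) = 0.6074 > 0, so the root lies in [-5.25, -5.125]
f(-5.1875) = -0.698 < 0, so the root lies in [-5.1875, -5.125]
f(-5.15625) = -0.036 < 0, so the root lies in [-5.15625, -5.125]

[-5.15625, -5.125]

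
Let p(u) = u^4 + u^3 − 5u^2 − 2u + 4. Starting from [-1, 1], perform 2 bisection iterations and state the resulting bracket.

m = 0, p(m) = 4 (+); new bracket [0, 1]
m = 0.5, p(m) = 1.9375 (+); new bracket [0.5, 1]

[0.5, 1]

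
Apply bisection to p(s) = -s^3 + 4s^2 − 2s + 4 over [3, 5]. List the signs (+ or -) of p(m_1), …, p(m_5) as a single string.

s = 4 gives p = -4, negative; keep [3, 4]
s = 3.5 gives p = 3.125, positive; keep [3.5, 4]
s = 3.75 gives p = 0.015625, positive; keep [3.75, 4]
s = 3.875 gives p = -1.873, negative; keep [3.75, 3.875]
s = 3.8125 gives p = -0.8997, negative; keep [3.75, 3.8125]

-++--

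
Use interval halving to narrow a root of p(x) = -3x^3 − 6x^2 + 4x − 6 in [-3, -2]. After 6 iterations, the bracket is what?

[-2.75, -2.734375]

m = -2.5, p(m) = -6.625 (−); new bracket [-3, -2.5]
m = -2.75, p(m) = 0.015625 (+); new bracket [-2.75, -2.5]
m = -2.625, p(m) = -3.580078 (−); new bracket [-2.75, -2.625]
m = -2.6875, p(m) = -1.8533 (−); new bracket [-2.75, -2.6875]
m = -2.71875, p(m) = -0.9369 (−); new bracket [-2.75, -2.71875]
m = -2.734375, p(m) = -0.4652 (−); new bracket [-2.75, -2.734375]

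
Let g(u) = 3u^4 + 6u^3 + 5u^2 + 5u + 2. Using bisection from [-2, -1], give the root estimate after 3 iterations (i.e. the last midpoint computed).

-1.375

midpoint -1.5: g = 0.6875 > 0 → [-1.5, -1]
midpoint -1.25: g = -0.832031 < 0 → [-1.5, -1.25]
midpoint -1.375: g = -0.296143 < 0 → [-1.5, -1.375]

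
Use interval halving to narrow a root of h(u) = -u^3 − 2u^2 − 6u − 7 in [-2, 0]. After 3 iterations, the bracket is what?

[-1.5, -1.25]

m = -1, h(m) = -2 (−); new bracket [-2, -1]
m = -1.5, h(m) = 0.875 (+); new bracket [-1.5, -1]
m = -1.25, h(m) = -0.671875 (−); new bracket [-1.5, -1.25]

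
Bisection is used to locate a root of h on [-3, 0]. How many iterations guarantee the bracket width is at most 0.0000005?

23

Width after n steps is 3/2^n. Need 2^n ≥ 3/0.0000005 = 6000000.
2^22 = 4194304 < 6000000 ≤ 2^23 = 8388608, so n = 23.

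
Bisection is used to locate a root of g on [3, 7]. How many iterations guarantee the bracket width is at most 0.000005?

20

Width after n steps is 4/2^n. Need 2^n ≥ 4/0.000005 = 800000.
2^19 = 524288 < 800000 ≤ 2^20 = 1048576, so n = 20.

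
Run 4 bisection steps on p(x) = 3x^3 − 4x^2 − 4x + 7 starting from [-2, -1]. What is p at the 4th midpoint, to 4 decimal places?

x = -1.5 gives p = -6.125, negative; keep [-1.5, -1]
x = -1.25 gives p = -0.109375, negative; keep [-1.25, -1]
x = -1.125 gives p = 2.166016, positive; keep [-1.25, -1.125]
x = -1.1875 gives p = 1.0857, positive; keep [-1.25, -1.1875]

1.0857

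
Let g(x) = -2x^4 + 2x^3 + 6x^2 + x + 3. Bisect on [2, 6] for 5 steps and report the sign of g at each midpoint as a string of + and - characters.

---++

midpoint 4: g = -281 < 0 → [2, 4]
midpoint 3: g = -48 < 0 → [2, 3]
midpoint 2.5: g = -3.875 < 0 → [2, 2.5]
midpoint 2.25: g = 7.1484 > 0 → [2.25, 2.5]
midpoint 2.375: g = 2.3784 > 0 → [2.375, 2.5]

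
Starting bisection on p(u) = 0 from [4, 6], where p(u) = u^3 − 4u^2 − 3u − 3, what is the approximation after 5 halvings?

4.8125

midpoint 5: p = 7 > 0 → [4, 5]
midpoint 4.5: p = -6.375 < 0 → [4.5, 5]
midpoint 4.75: p = -0.328125 < 0 → [4.75, 5]
midpoint 4.875: p = 3.1699 > 0 → [4.75, 4.875]
midpoint 4.8125: p = 1.3801 > 0 → [4.75, 4.8125]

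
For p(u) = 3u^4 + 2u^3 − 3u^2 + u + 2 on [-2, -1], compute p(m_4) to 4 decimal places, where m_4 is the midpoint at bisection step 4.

midpoint -1.5: p = 2.1875 > 0 → [-1.5, -1]
midpoint -1.25: p = -0.519531 < 0 → [-1.5, -1.25]
midpoint -1.375: p = 0.477295 > 0 → [-1.375, -1.25]
midpoint -1.3125: p = -0.0998 < 0 → [-1.375, -1.3125]

-0.0998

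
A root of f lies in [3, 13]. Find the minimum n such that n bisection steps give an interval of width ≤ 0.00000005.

28

Width after n steps is 10/2^n. Need 2^n ≥ 10/0.00000005 = 200000000.
2^27 = 134217728 < 200000000 ≤ 2^28 = 268435456, so n = 28.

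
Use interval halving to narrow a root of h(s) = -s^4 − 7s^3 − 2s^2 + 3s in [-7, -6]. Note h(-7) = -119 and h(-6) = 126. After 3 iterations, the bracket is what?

s = -6.5 gives h = 33.3125, positive; keep [-7, -6.5]
s = -6.75 gives h = -34.488281, negative; keep [-6.75, -6.5]
s = -6.625 gives h = 1.384521, positive; keep [-6.75, -6.625]

[-6.75, -6.625]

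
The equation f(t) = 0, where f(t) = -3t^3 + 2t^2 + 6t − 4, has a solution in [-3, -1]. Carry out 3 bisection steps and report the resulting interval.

[-1.5, -1.25]

t = -2 gives f = 16, positive; keep [-2, -1]
t = -1.5 gives f = 1.625, positive; keep [-1.5, -1]
t = -1.25 gives f = -2.515625, negative; keep [-1.5, -1.25]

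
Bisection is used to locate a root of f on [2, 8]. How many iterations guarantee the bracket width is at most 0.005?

Width after n steps is 6/2^n. Need 2^n ≥ 6/0.005 = 1200.
2^10 = 1024 < 1200 ≤ 2^11 = 2048, so n = 11.

11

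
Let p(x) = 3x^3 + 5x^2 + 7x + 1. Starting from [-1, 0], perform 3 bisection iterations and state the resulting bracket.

p(-0.5) = -1.625 < 0, so the root lies in [-0.5, 0]
p(-0.25) = -0.484375 < 0, so the root lies in [-0.25, 0]
p(-0.125) = 0.197266 > 0, so the root lies in [-0.25, -0.125]

[-0.25, -0.125]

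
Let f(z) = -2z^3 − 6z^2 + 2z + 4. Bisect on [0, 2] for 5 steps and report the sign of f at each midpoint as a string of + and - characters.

-++-+

midpoint 1: f = -2 < 0 → [0, 1]
midpoint 0.5: f = 3.25 > 0 → [0.5, 1]
midpoint 0.75: f = 1.28125 > 0 → [0.75, 1]
midpoint 0.875: f = -0.1836 < 0 → [0.75, 0.875]
midpoint 0.8125: f = 0.5913 > 0 → [0.8125, 0.875]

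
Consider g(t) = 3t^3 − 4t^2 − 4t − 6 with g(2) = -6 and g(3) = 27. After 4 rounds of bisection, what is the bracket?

m = 2.5, g(m) = 5.875 (+); new bracket [2, 2.5]
m = 2.25, g(m) = -1.078125 (−); new bracket [2.25, 2.5]
m = 2.375, g(m) = 2.126953 (+); new bracket [2.25, 2.375]
m = 2.3125, g(m) = 0.4587 (+); new bracket [2.25, 2.3125]

[2.25, 2.3125]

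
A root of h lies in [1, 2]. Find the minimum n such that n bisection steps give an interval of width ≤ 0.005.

Width after n steps is 1/2^n. Need 2^n ≥ 1/0.005 = 200.
2^7 = 128 < 200 ≤ 2^8 = 256, so n = 8.

8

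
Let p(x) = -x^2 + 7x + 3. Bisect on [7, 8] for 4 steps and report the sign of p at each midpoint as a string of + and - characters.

-++-

x = 7.5 gives p = -0.75, negative; keep [7, 7.5]
x = 7.25 gives p = 1.1875, positive; keep [7.25, 7.5]
x = 7.375 gives p = 0.234375, positive; keep [7.375, 7.5]
x = 7.4375 gives p = -0.2539, negative; keep [7.375, 7.4375]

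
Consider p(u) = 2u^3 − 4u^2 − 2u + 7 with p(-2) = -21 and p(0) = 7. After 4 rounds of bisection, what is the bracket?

u = -1 gives p = 3, positive; keep [-2, -1]
u = -1.5 gives p = -5.75, negative; keep [-1.5, -1]
u = -1.25 gives p = -0.65625, negative; keep [-1.25, -1]
u = -1.125 gives p = 1.3398, positive; keep [-1.25, -1.125]

[-1.25, -1.125]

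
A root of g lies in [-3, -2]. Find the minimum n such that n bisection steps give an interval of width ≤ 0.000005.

Width after n steps is 1/2^n. Need 2^n ≥ 1/0.000005 = 200000.
2^17 = 131072 < 200000 ≤ 2^18 = 262144, so n = 18.

18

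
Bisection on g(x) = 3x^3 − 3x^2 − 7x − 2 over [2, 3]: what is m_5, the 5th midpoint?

2.21875

g(2.5) = 8.625 > 0, so the root lies in [2, 2.5]
g(2.25) = 1.234375 > 0, so the root lies in [2, 2.25]
g(2.125) = -1.634766 < 0, so the root lies in [2.125, 2.25]
g(2.1875) = -0.2654 < 0, so the root lies in [2.1875, 2.25]
g(2.21875) = 0.4679 > 0, so the root lies in [2.1875, 2.21875]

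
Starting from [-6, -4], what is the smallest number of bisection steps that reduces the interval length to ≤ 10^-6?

Width after n steps is 2/2^n. Need 2^n ≥ 2/10^-6 = 2000000.
2^20 = 1048576 < 2000000 ≤ 2^21 = 2097152, so n = 21.

21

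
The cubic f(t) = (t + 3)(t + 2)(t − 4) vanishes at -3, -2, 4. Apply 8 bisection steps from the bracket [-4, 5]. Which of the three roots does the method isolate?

4

f(0.5) = -30.625 < 0, so the root lies in [0.5, 5]
f(2.75) = -34.140625 < 0, so the root lies in [2.75, 5]
f(3.875) = -5.048828 < 0, so the root lies in [3.875, 5]
f(4.4375) = 20.947 > 0, so the root lies in [3.875, 4.4375]
f(4.15625) = 6.8837 > 0, so the root lies in [3.875, 4.15625]
f(4.015625) = 0.6594 > 0, so the root lies in [3.875, 4.015625]
f(3.9453125) = -2.2582 < 0, so the root lies in [3.9453125, 4.015625]
f(3.98046875) = -0.8154 < 0, so the root lies in [3.98046875, 4.015625]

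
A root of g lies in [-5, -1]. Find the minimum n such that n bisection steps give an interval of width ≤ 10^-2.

Width after n steps is 4/2^n. Need 2^n ≥ 4/10^-2 = 400.
2^8 = 256 < 400 ≤ 2^9 = 512, so n = 9.

9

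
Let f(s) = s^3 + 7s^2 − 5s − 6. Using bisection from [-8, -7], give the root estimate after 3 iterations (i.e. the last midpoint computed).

-7.625

s = -7.5 gives f = 3.375, positive; keep [-8, -7.5]
s = -7.75 gives f = -12.296875, negative; keep [-7.75, -7.5]
s = -7.625 gives f = -4.212891, negative; keep [-7.625, -7.5]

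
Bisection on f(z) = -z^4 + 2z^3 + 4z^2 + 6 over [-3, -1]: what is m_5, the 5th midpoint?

-1.6875

z = -2 gives f = -10, negative; keep [-2, -1]
z = -1.5 gives f = 3.1875, positive; keep [-2, -1.5]
z = -1.75 gives f = -1.847656, negative; keep [-1.75, -1.5]
z = -1.625 gives f = 1.0076, positive; keep [-1.75, -1.625]
z = -1.6875 gives f = -0.3294, negative; keep [-1.6875, -1.625]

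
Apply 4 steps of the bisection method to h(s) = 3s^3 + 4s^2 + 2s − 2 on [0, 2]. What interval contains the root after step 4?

[0.375, 0.5]

midpoint 1: h = 7 > 0 → [0, 1]
midpoint 0.5: h = 0.375 > 0 → [0, 0.5]
midpoint 0.25: h = -1.203125 < 0 → [0.25, 0.5]
midpoint 0.375: h = -0.5293 < 0 → [0.375, 0.5]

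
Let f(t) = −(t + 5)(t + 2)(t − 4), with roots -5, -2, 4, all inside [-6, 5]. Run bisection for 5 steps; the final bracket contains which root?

4

f(-0.5) = 30.375 > 0, so the root lies in [-0.5, 5]
f(2.25) = 53.921875 > 0, so the root lies in [2.25, 5]
f(3.625) = 18.193359 > 0, so the root lies in [3.625, 5]
f(4.3125) = -18.3704 < 0, so the root lies in [3.625, 4.3125]
f(3.96875) = 1.6729 > 0, so the root lies in [3.96875, 4.3125]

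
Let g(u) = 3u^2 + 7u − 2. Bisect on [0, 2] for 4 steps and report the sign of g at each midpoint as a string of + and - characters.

++-+

m = 1, g(m) = 8 (+); new bracket [0, 1]
m = 0.5, g(m) = 2.25 (+); new bracket [0, 0.5]
m = 0.25, g(m) = -0.0625 (−); new bracket [0.25, 0.5]
m = 0.375, g(m) = 1.0469 (+); new bracket [0.25, 0.375]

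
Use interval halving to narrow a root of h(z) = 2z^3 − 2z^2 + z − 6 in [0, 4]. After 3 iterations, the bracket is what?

[1.5, 2]

h(2) = 4 > 0, so the root lies in [0, 2]
h(1) = -5 < 0, so the root lies in [1, 2]
h(1.5) = -2.25 < 0, so the root lies in [1.5, 2]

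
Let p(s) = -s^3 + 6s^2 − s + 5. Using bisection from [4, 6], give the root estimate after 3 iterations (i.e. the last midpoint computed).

m = 5, p(m) = 25 (+); new bracket [5, 6]
m = 5.5, p(m) = 14.625 (+); new bracket [5.5, 6]
m = 5.75, p(m) = 7.515625 (+); new bracket [5.75, 6]

5.75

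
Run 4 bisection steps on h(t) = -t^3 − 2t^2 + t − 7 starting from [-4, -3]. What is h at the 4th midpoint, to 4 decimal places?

-0.0974

m = -3.5, h(m) = 7.875 (+); new bracket [-3.5, -3]
m = -3.25, h(m) = 2.953125 (+); new bracket [-3.25, -3]
m = -3.125, h(m) = 0.861328 (+); new bracket [-3.125, -3]
m = -3.0625, h(m) = -0.0974 (−); new bracket [-3.125, -3.0625]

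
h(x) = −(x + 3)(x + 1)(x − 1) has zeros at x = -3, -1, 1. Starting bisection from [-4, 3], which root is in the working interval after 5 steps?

1

midpoint -0.5: h = 1.875 > 0 → [-0.5, 3]
midpoint 1.25: h = -2.390625 < 0 → [-0.5, 1.25]
midpoint 0.375: h = 2.900391 > 0 → [0.375, 1.25]
midpoint 0.8125: h = 1.2957 > 0 → [0.8125, 1.25]
midpoint 1.03125: h = -0.2559 < 0 → [0.8125, 1.03125]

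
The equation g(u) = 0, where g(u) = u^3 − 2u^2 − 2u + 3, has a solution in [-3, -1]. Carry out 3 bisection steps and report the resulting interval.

[-1.5, -1.25]

u = -2 gives g = -9, negative; keep [-2, -1]
u = -1.5 gives g = -1.875, negative; keep [-1.5, -1]
u = -1.25 gives g = 0.421875, positive; keep [-1.5, -1.25]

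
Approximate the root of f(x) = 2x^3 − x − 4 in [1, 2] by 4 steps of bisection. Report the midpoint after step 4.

1.4375

m = 1.5, f(m) = 1.25 (+); new bracket [1, 1.5]
m = 1.25, f(m) = -1.34375 (−); new bracket [1.25, 1.5]
m = 1.375, f(m) = -0.175781 (−); new bracket [1.375, 1.5]
m = 1.4375, f(m) = 0.5034 (+); new bracket [1.375, 1.4375]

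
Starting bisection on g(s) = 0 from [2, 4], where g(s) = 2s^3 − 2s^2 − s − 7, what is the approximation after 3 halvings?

s = 3 gives g = 26, positive; keep [2, 3]
s = 2.5 gives g = 9.25, positive; keep [2, 2.5]
s = 2.25 gives g = 3.40625, positive; keep [2, 2.25]

2.25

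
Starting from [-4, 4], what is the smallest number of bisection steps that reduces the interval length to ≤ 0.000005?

Width after n steps is 8/2^n. Need 2^n ≥ 8/0.000005 = 1600000.
2^20 = 1048576 < 1600000 ≤ 2^21 = 2097152, so n = 21.

21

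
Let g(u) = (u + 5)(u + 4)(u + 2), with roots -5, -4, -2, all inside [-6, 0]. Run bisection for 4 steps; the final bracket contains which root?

u = -3 gives g = -2, negative; keep [-3, 0]
u = -1.5 gives g = 4.375, positive; keep [-3, -1.5]
u = -2.25 gives g = -1.203125, negative; keep [-2.25, -1.5]
u = -1.875 gives g = 0.8301, positive; keep [-2.25, -1.875]

-2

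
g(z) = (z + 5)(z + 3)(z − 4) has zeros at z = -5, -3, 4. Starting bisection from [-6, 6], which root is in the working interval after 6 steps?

4

midpoint 0: g = -60 < 0 → [0, 6]
midpoint 3: g = -48 < 0 → [3, 6]
midpoint 4.5: g = 35.625 > 0 → [3, 4.5]
midpoint 3.75: g = -14.7656 < 0 → [3.75, 4.5]
midpoint 4.125: g = 8.127 > 0 → [3.75, 4.125]
midpoint 3.9375: g = -3.8752 < 0 → [3.9375, 4.125]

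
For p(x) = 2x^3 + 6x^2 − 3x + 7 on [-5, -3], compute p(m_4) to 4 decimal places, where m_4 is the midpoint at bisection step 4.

1.4492

x = -4 gives p = -13, negative; keep [-4, -3]
x = -3.5 gives p = 5.25, positive; keep [-4, -3.5]
x = -3.75 gives p = -2.84375, negative; keep [-3.75, -3.5]
x = -3.625 gives p = 1.4492, positive; keep [-3.75, -3.625]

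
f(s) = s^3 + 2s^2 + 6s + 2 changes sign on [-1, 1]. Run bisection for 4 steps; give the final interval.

m = 0, f(m) = 2 (+); new bracket [-1, 0]
m = -0.5, f(m) = -0.625 (−); new bracket [-0.5, 0]
m = -0.25, f(m) = 0.609375 (+); new bracket [-0.5, -0.25]
m = -0.375, f(m) = -0.0215 (−); new bracket [-0.375, -0.25]

[-0.375, -0.25]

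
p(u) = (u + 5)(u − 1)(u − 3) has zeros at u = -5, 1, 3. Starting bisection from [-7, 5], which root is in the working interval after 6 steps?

p(-1) = 32 > 0, so the root lies in [-7, -1]
p(-4) = 35 > 0, so the root lies in [-7, -4]
p(-5.5) = -27.625 < 0, so the root lies in [-5.5, -4]
p(-4.75) = 11.1406 > 0, so the root lies in [-5.5, -4.75]
p(-5.125) = -6.2207 < 0, so the root lies in [-5.125, -4.75]
p(-4.9375) = 2.9456 > 0, so the root lies in [-5.125, -4.9375]

-5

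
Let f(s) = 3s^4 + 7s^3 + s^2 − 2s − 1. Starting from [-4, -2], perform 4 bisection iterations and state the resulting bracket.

[-2.125, -2]

m = -3, f(m) = 68 (+); new bracket [-3, -2]
m = -2.5, f(m) = 18.0625 (+); new bracket [-2.5, -2]
m = -2.25, f(m) = 5.714844 (+); new bracket [-2.25, -2]
m = -2.125, f(m) = 1.7683 (+); new bracket [-2.125, -2]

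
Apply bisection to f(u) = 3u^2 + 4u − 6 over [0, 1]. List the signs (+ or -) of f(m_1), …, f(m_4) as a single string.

---+

m = 0.5, f(m) = -3.25 (−); new bracket [0.5, 1]
m = 0.75, f(m) = -1.3125 (−); new bracket [0.75, 1]
m = 0.875, f(m) = -0.203125 (−); new bracket [0.875, 1]
m = 0.9375, f(m) = 0.3867 (+); new bracket [0.875, 0.9375]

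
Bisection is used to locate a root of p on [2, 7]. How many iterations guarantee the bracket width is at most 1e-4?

16

Width after n steps is 5/2^n. Need 2^n ≥ 5/1e-4 = 50000.
2^15 = 32768 < 50000 ≤ 2^16 = 65536, so n = 16.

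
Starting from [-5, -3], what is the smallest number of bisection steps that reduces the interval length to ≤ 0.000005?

19

Width after n steps is 2/2^n. Need 2^n ≥ 2/0.000005 = 400000.
2^18 = 262144 < 400000 ≤ 2^19 = 524288, so n = 19.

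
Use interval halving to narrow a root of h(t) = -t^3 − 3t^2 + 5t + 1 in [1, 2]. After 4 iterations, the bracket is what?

[1.3125, 1.375]

h(1.5) = -1.625 < 0, so the root lies in [1, 1.5]
h(1.25) = 0.609375 > 0, so the root lies in [1.25, 1.5]
h(1.375) = -0.396484 < 0, so the root lies in [1.25, 1.375]
h(1.3125) = 0.1335 > 0, so the root lies in [1.3125, 1.375]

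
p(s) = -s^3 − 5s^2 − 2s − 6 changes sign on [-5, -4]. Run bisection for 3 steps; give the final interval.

[-4.875, -4.75]

m = -4.5, p(m) = -7.125 (−); new bracket [-5, -4.5]
m = -4.75, p(m) = -2.140625 (−); new bracket [-5, -4.75]
m = -4.875, p(m) = 0.779297 (+); new bracket [-4.875, -4.75]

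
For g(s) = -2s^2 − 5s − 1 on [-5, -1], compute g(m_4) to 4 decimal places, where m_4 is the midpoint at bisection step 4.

s = -3 gives g = -4, negative; keep [-3, -1]
s = -2 gives g = 1, positive; keep [-3, -2]
s = -2.5 gives g = -1, negative; keep [-2.5, -2]
s = -2.25 gives g = 0.125, positive; keep [-2.5, -2.25]

0.1250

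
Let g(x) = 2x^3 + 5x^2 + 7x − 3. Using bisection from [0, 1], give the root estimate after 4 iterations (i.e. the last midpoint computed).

midpoint 0.5: g = 2 > 0 → [0, 0.5]
midpoint 0.25: g = -0.90625 < 0 → [0.25, 0.5]
midpoint 0.375: g = 0.433594 > 0 → [0.25, 0.375]
midpoint 0.3125: g = -0.2632 < 0 → [0.3125, 0.375]

0.3125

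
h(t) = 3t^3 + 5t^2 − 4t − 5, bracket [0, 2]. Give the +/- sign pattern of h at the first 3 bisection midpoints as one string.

-++

midpoint 1: h = -1 < 0 → [1, 2]
midpoint 1.5: h = 10.375 > 0 → [1, 1.5]
midpoint 1.25: h = 3.671875 > 0 → [1, 1.25]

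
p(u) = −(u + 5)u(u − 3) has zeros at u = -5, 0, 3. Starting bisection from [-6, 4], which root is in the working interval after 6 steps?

-5

m = -1, p(m) = -16 (−); new bracket [-6, -1]
m = -3.5, p(m) = -34.125 (−); new bracket [-6, -3.5]
m = -4.75, p(m) = -9.203125 (−); new bracket [-6, -4.75]
m = -5.375, p(m) = 16.8809 (+); new bracket [-5.375, -4.75]
m = -5.0625, p(m) = 2.551 (+); new bracket [-5.0625, -4.75]
m = -4.90625, p(m) = -3.6366 (−); new bracket [-5.0625, -4.90625]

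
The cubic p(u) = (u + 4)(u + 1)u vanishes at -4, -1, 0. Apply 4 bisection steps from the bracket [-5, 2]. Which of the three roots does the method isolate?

p(-1.5) = 1.875 > 0, so the root lies in [-5, -1.5]
p(-3.25) = 5.484375 > 0, so the root lies in [-5, -3.25]
p(-4.125) = -1.611328 < 0, so the root lies in [-4.125, -3.25]
p(-3.6875) = 3.0969 > 0, so the root lies in [-4.125, -3.6875]

-4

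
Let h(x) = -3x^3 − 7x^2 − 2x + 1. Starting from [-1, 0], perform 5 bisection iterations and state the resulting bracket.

x = -0.5 gives h = 0.625, positive; keep [-1, -0.5]
x = -0.75 gives h = -0.171875, negative; keep [-0.75, -0.5]
x = -0.625 gives h = 0.248047, positive; keep [-0.75, -0.625]
x = -0.6875 gives h = 0.0413, positive; keep [-0.75, -0.6875]
x = -0.71875 gives h = -0.0648, negative; keep [-0.71875, -0.6875]

[-0.71875, -0.6875]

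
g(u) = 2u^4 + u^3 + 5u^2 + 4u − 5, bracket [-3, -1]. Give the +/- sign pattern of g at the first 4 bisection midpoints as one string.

u = -2 gives g = 31, positive; keep [-2, -1]
u = -1.5 gives g = 7, positive; keep [-1.5, -1]
u = -1.25 gives g = 0.742188, positive; keep [-1.25, -1]
u = -1.125 gives g = -1.3921, negative; keep [-1.25, -1.125]

+++-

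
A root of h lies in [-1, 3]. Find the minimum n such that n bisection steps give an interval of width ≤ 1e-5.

Width after n steps is 4/2^n. Need 2^n ≥ 4/1e-5 = 400000.
2^18 = 262144 < 400000 ≤ 2^19 = 524288, so n = 19.

19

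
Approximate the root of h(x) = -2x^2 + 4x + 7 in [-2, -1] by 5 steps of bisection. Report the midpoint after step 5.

midpoint -1.5: h = -3.5 < 0 → [-1.5, -1]
midpoint -1.25: h = -1.125 < 0 → [-1.25, -1]
midpoint -1.125: h = -0.03125 < 0 → [-1.125, -1]
midpoint -1.0625: h = 0.4922 > 0 → [-1.125, -1.0625]
midpoint -1.09375: h = 0.2324 > 0 → [-1.125, -1.09375]

-1.09375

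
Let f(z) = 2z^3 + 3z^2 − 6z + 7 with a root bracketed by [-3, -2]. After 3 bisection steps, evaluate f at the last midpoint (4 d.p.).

f(-2.5) = 9.5 > 0, so the root lies in [-3, -2.5]
f(-2.75) = 4.59375 > 0, so the root lies in [-3, -2.75]
f(-2.875) = 1.519531 > 0, so the root lies in [-3, -2.875]

1.5195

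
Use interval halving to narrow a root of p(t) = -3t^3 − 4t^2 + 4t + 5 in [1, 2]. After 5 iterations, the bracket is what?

t = 1.5 gives p = -8.125, negative; keep [1, 1.5]
t = 1.25 gives p = -2.109375, negative; keep [1, 1.25]
t = 1.125 gives p = 0.166016, positive; keep [1.125, 1.25]
t = 1.1875 gives p = -0.9143, negative; keep [1.125, 1.1875]
t = 1.15625 gives p = -0.3601, negative; keep [1.125, 1.15625]

[1.125, 1.15625]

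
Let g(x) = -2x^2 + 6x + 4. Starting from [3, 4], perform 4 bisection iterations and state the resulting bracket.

g(3.5) = 0.5 > 0, so the root lies in [3.5, 4]
g(3.75) = -1.625 < 0, so the root lies in [3.5, 3.75]
g(3.625) = -0.53125 < 0, so the root lies in [3.5, 3.625]
g(3.5625) = -0.0078 < 0, so the root lies in [3.5, 3.5625]

[3.5, 3.5625]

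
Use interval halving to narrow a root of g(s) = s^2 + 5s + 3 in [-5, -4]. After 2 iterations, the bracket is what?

midpoint -4.5: g = 0.75 > 0 → [-4.5, -4]
midpoint -4.25: g = -0.1875 < 0 → [-4.5, -4.25]

[-4.5, -4.25]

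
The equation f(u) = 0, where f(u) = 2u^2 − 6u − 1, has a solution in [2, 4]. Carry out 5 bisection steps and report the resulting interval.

[3.125, 3.1875]

u = 3 gives f = -1, negative; keep [3, 4]
u = 3.5 gives f = 2.5, positive; keep [3, 3.5]
u = 3.25 gives f = 0.625, positive; keep [3, 3.25]
u = 3.125 gives f = -0.2188, negative; keep [3.125, 3.25]
u = 3.1875 gives f = 0.1953, positive; keep [3.125, 3.1875]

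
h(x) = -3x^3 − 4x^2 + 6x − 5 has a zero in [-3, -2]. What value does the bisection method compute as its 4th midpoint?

x = -2.5 gives h = 1.875, positive; keep [-2.5, -2]
x = -2.25 gives h = -4.578125, negative; keep [-2.5, -2.25]
x = -2.375 gives h = -1.623047, negative; keep [-2.5, -2.375]
x = -2.4375 gives h = 0.0559, positive; keep [-2.4375, -2.375]

-2.4375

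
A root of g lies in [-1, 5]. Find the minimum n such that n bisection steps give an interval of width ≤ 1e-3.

13

Width after n steps is 6/2^n. Need 2^n ≥ 6/1e-3 = 6000.
2^12 = 4096 < 6000 ≤ 2^13 = 8192, so n = 13.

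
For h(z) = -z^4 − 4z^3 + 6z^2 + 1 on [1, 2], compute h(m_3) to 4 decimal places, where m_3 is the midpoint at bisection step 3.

-1.6292

z = 1.5 gives h = -4.0625, negative; keep [1, 1.5]
z = 1.25 gives h = 0.121094, positive; keep [1.25, 1.5]
z = 1.375 gives h = -1.62915, negative; keep [1.25, 1.375]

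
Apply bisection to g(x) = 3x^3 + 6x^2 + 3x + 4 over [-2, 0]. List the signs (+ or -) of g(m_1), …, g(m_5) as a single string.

m = -1, g(m) = 4 (+); new bracket [-2, -1]
m = -1.5, g(m) = 2.875 (+); new bracket [-2, -1.5]
m = -1.75, g(m) = 1.046875 (+); new bracket [-2, -1.75]
m = -1.875, g(m) = -0.3066 (−); new bracket [-1.875, -1.75]
m = -1.8125, g(m) = 0.4104 (+); new bracket [-1.875, -1.8125]

+++-+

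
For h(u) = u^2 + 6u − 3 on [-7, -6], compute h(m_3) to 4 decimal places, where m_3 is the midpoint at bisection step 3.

m = -6.5, h(m) = 0.25 (+); new bracket [-6.5, -6]
m = -6.25, h(m) = -1.4375 (−); new bracket [-6.5, -6.25]
m = -6.375, h(m) = -0.609375 (−); new bracket [-6.5, -6.375]

-0.6094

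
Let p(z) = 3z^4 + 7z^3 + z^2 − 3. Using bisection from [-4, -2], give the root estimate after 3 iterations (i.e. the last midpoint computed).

midpoint -3: p = 60 > 0 → [-3, -2]
midpoint -2.5: p = 11.0625 > 0 → [-2.5, -2]
midpoint -2.25: p = -0.785156 < 0 → [-2.5, -2.25]

-2.25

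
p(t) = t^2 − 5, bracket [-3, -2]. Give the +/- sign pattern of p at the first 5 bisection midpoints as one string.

++---

p(-2.5) = 1.25 > 0, so the root lies in [-2.5, -2]
p(-2.25) = 0.0625 > 0, so the root lies in [-2.25, -2]
p(-2.125) = -0.484375 < 0, so the root lies in [-2.25, -2.125]
p(-2.1875) = -0.2148 < 0, so the root lies in [-2.25, -2.1875]
p(-2.21875) = -0.0771 < 0, so the root lies in [-2.25, -2.21875]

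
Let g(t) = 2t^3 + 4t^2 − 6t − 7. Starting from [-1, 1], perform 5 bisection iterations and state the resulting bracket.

midpoint 0: g = -7 < 0 → [-1, 0]
midpoint -0.5: g = -3.25 < 0 → [-1, -0.5]
midpoint -0.75: g = -1.09375 < 0 → [-1, -0.75]
midpoint -0.875: g = -0.0273 < 0 → [-1, -0.875]
midpoint -0.9375: g = 0.4927 > 0 → [-0.9375, -0.875]

[-0.9375, -0.875]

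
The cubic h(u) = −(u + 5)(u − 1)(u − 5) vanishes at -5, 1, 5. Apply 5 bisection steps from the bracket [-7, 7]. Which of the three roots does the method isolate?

-5

m = 0, h(m) = -25 (−); new bracket [-7, 0]
m = -3.5, h(m) = -57.375 (−); new bracket [-7, -3.5]
m = -5.25, h(m) = 16.015625 (+); new bracket [-5.25, -3.5]
m = -4.375, h(m) = -31.4941 (−); new bracket [-5.25, -4.375]
m = -4.8125, h(m) = -10.6941 (−); new bracket [-5.25, -4.8125]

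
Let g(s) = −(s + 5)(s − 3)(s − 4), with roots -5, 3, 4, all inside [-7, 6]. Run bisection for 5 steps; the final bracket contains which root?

g(-0.5) = -70.875 < 0, so the root lies in [-7, -0.5]
g(-3.75) = -65.390625 < 0, so the root lies in [-7, -3.75]
g(-5.375) = 29.443359 > 0, so the root lies in [-5.375, -3.75]
g(-4.5625) = -28.3298 < 0, so the root lies in [-5.375, -4.5625]
g(-4.96875) = -2.2334 < 0, so the root lies in [-5.375, -4.96875]

-5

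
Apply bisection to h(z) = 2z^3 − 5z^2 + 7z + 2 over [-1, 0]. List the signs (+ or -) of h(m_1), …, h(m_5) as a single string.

--+++

m = -0.5, h(m) = -3 (−); new bracket [-0.5, 0]
m = -0.25, h(m) = -0.09375 (−); new bracket [-0.25, 0]
m = -0.125, h(m) = 1.042969 (+); new bracket [-0.25, -0.125]
m = -0.1875, h(m) = 0.4985 (+); new bracket [-0.25, -0.1875]
m = -0.21875, h(m) = 0.2086 (+); new bracket [-0.25, -0.21875]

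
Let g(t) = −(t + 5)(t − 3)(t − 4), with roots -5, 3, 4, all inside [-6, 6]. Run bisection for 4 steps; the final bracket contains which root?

t = 0 gives g = -60, negative; keep [-6, 0]
t = -3 gives g = -84, negative; keep [-6, -3]
t = -4.5 gives g = -31.875, negative; keep [-6, -4.5]
t = -5.25 gives g = 19.0781, positive; keep [-5.25, -4.5]

-5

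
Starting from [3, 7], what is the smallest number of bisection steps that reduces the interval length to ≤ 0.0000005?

23

Width after n steps is 4/2^n. Need 2^n ≥ 4/0.0000005 = 8000000.
2^22 = 4194304 < 8000000 ≤ 2^23 = 8388608, so n = 23.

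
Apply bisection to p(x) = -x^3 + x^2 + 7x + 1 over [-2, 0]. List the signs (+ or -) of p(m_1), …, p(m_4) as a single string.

x = -1 gives p = -4, negative; keep [-1, 0]
x = -0.5 gives p = -2.125, negative; keep [-0.5, 0]
x = -0.25 gives p = -0.671875, negative; keep [-0.25, 0]
x = -0.125 gives p = 0.1426, positive; keep [-0.25, -0.125]

---+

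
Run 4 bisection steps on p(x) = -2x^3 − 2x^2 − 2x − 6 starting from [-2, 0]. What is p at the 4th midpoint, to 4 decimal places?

0.5508

midpoint -1: p = -4 < 0 → [-2, -1]
midpoint -1.5: p = -0.75 < 0 → [-2, -1.5]
midpoint -1.75: p = 2.09375 > 0 → [-1.75, -1.5]
midpoint -1.625: p = 0.5508 > 0 → [-1.625, -1.5]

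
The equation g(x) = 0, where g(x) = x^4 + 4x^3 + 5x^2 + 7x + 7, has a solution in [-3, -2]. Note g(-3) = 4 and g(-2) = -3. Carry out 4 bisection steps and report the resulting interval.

[-2.8125, -2.75]

x = -2.5 gives g = -2.6875, negative; keep [-3, -2.5]
x = -2.75 gives g = -0.433594, negative; keep [-3, -2.75]
x = -2.875 gives g = 1.468994, positive; keep [-2.875, -2.75]
x = -2.8125 gives g = 0.4446, positive; keep [-2.8125, -2.75]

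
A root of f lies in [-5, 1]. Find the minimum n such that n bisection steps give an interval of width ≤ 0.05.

Width after n steps is 6/2^n. Need 2^n ≥ 6/0.05 = 120.
2^6 = 64 < 120 ≤ 2^7 = 128, so n = 7.

7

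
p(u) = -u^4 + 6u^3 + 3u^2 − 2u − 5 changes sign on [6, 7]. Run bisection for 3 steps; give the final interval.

midpoint 6.5: p = -28.5625 < 0 → [6, 6.5]
midpoint 6.25: p = 38.652344 > 0 → [6.25, 6.5]
midpoint 6.375: p = 7.015381 > 0 → [6.375, 6.5]

[6.375, 6.5]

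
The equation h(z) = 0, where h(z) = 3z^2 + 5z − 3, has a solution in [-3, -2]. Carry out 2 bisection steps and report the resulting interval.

[-2.25, -2]

m = -2.5, h(m) = 3.25 (+); new bracket [-2.5, -2]
m = -2.25, h(m) = 0.9375 (+); new bracket [-2.25, -2]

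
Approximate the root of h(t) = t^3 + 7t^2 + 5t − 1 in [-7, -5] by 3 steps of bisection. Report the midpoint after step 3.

-6.25

m = -6, h(m) = 5 (+); new bracket [-7, -6]
m = -6.5, h(m) = -12.375 (−); new bracket [-6.5, -6]
m = -6.25, h(m) = -2.953125 (−); new bracket [-6.25, -6]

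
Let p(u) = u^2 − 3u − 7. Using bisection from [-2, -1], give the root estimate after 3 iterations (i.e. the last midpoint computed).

-1.625

m = -1.5, p(m) = -0.25 (−); new bracket [-2, -1.5]
m = -1.75, p(m) = 1.3125 (+); new bracket [-1.75, -1.5]
m = -1.625, p(m) = 0.515625 (+); new bracket [-1.625, -1.5]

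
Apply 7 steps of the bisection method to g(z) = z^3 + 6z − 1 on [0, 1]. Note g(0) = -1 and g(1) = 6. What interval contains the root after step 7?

[0.1640625, 0.171875]

z = 0.5 gives g = 2.125, positive; keep [0, 0.5]
z = 0.25 gives g = 0.515625, positive; keep [0, 0.25]
z = 0.125 gives g = -0.248047, negative; keep [0.125, 0.25]
z = 0.1875 gives g = 0.1316, positive; keep [0.125, 0.1875]
z = 0.15625 gives g = -0.0587, negative; keep [0.15625, 0.1875]
z = 0.171875 gives g = 0.0363, positive; keep [0.15625, 0.171875]
z = 0.1640625 gives g = -0.0112, negative; keep [0.1640625, 0.171875]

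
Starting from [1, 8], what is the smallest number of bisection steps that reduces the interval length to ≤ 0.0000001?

Width after n steps is 7/2^n. Need 2^n ≥ 7/0.0000001 = 70000000.
2^26 = 67108864 < 70000000 ≤ 2^27 = 134217728, so n = 27.

27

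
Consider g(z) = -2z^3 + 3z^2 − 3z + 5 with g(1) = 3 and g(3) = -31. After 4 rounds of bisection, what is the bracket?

[1.5, 1.625]

z = 2 gives g = -5, negative; keep [1, 2]
z = 1.5 gives g = 0.5, positive; keep [1.5, 2]
z = 1.75 gives g = -1.78125, negative; keep [1.5, 1.75]
z = 1.625 gives g = -0.5352, negative; keep [1.5, 1.625]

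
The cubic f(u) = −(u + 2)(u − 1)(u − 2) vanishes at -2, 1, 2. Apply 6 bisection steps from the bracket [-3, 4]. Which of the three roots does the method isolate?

-2

m = 0.5, f(m) = -1.875 (−); new bracket [-3, 0.5]
m = -1.25, f(m) = -5.484375 (−); new bracket [-3, -1.25]
m = -2.125, f(m) = 1.611328 (+); new bracket [-2.125, -1.25]
m = -1.6875, f(m) = -3.0969 (−); new bracket [-2.125, -1.6875]
m = -1.90625, f(m) = -1.0643 (−); new bracket [-2.125, -1.90625]
m = -2.015625, f(m) = 0.1892 (+); new bracket [-2.015625, -1.90625]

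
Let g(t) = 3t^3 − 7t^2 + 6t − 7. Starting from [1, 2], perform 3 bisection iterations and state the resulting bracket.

[1.875, 2]

t = 1.5 gives g = -3.625, negative; keep [1.5, 2]
t = 1.75 gives g = -1.859375, negative; keep [1.75, 2]
t = 1.875 gives g = -0.583984, negative; keep [1.875, 2]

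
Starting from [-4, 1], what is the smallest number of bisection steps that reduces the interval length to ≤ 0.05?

7

Width after n steps is 5/2^n. Need 2^n ≥ 5/0.05 = 100.
2^6 = 64 < 100 ≤ 2^7 = 128, so n = 7.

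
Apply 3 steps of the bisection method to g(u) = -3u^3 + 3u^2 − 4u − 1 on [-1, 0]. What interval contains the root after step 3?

midpoint -0.5: g = 2.125 > 0 → [-0.5, 0]
midpoint -0.25: g = 0.234375 > 0 → [-0.25, 0]
midpoint -0.125: g = -0.447266 < 0 → [-0.25, -0.125]

[-0.25, -0.125]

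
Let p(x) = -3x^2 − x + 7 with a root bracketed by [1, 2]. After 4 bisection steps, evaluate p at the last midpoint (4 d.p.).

m = 1.5, p(m) = -1.25 (−); new bracket [1, 1.5]
m = 1.25, p(m) = 1.0625 (+); new bracket [1.25, 1.5]
m = 1.375, p(m) = -0.046875 (−); new bracket [1.25, 1.375]
m = 1.3125, p(m) = 0.5195 (+); new bracket [1.3125, 1.375]

0.5195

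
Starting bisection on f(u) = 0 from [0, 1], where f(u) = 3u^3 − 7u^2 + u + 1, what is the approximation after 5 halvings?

f(0.5) = 0.125 > 0, so the root lies in [0.5, 1]
f(0.75) = -0.921875 < 0, so the root lies in [0.5, 0.75]
f(0.625) = -0.376953 < 0, so the root lies in [0.5, 0.625]
f(0.5625) = -0.1184 < 0, so the root lies in [0.5, 0.5625]
f(0.53125) = 0.0055 > 0, so the root lies in [0.53125, 0.5625]

0.53125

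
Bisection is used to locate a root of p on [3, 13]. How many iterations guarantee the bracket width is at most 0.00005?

Width after n steps is 10/2^n. Need 2^n ≥ 10/0.00005 = 200000.
2^17 = 131072 < 200000 ≤ 2^18 = 262144, so n = 18.

18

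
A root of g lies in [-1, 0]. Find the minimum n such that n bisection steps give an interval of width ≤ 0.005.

Width after n steps is 1/2^n. Need 2^n ≥ 1/0.005 = 200.
2^7 = 128 < 200 ≤ 2^8 = 256, so n = 8.

8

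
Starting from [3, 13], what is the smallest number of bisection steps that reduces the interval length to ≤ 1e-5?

20

Width after n steps is 10/2^n. Need 2^n ≥ 10/1e-5 = 1000000.
2^19 = 524288 < 1000000 ≤ 2^20 = 1048576, so n = 20.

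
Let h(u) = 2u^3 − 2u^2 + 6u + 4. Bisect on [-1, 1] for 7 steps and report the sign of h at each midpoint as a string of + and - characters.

++----+

m = 0, h(m) = 4 (+); new bracket [-1, 0]
m = -0.5, h(m) = 0.25 (+); new bracket [-1, -0.5]
m = -0.75, h(m) = -2.46875 (−); new bracket [-0.75, -0.5]
m = -0.625, h(m) = -1.0195 (−); new bracket [-0.625, -0.5]
m = -0.5625, h(m) = -0.3638 (−); new bracket [-0.5625, -0.5]
m = -0.53125, h(m) = -0.0518 (−); new bracket [-0.53125, -0.5]
m = -0.515625, h(m) = 0.1003 (+); new bracket [-0.53125, -0.515625]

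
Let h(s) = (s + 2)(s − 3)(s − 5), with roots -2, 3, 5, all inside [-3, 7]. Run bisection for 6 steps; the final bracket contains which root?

-2

s = 2 gives h = 12, positive; keep [-3, 2]
s = -0.5 gives h = 28.875, positive; keep [-3, -0.5]
s = -1.75 gives h = 8.015625, positive; keep [-3, -1.75]
s = -2.375 gives h = -14.8652, negative; keep [-2.375, -1.75]
s = -2.0625 gives h = -2.2346, negative; keep [-2.0625, -1.75]
s = -1.90625 gives h = 3.1766, positive; keep [-2.0625, -1.90625]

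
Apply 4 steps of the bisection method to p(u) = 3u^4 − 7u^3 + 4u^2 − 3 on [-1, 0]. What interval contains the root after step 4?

u = -0.5 gives p = -0.9375, negative; keep [-1, -0.5]
u = -0.75 gives p = 3.152344, positive; keep [-0.75, -0.5]
u = -0.625 gives p = 0.729248, positive; keep [-0.625, -0.5]
u = -0.5625 gives p = -0.1882, negative; keep [-0.625, -0.5625]

[-0.625, -0.5625]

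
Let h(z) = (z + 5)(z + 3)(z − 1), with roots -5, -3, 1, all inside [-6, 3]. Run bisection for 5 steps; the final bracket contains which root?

1

midpoint -1.5: h = -13.125 < 0 → [-1.5, 3]
midpoint 0.75: h = -5.390625 < 0 → [0.75, 3]
midpoint 1.875: h = 29.326172 > 0 → [0.75, 1.875]
midpoint 1.3125: h = 8.5071 > 0 → [0.75, 1.3125]
midpoint 1.03125: h = 0.7598 > 0 → [0.75, 1.03125]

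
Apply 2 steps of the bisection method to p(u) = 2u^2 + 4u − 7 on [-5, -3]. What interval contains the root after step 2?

p(-4) = 9 > 0, so the root lies in [-4, -3]
p(-3.5) = 3.5 > 0, so the root lies in [-3.5, -3]

[-3.5, -3]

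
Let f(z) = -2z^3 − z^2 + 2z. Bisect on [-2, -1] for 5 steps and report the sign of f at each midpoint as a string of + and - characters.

+-+++

f(-1.5) = 1.5 > 0, so the root lies in [-1.5, -1]
f(-1.25) = -0.15625 < 0, so the root lies in [-1.5, -1.25]
f(-1.375) = 0.558594 > 0, so the root lies in [-1.375, -1.25]
f(-1.3125) = 0.1743 > 0, so the root lies in [-1.3125, -1.25]
f(-1.28125) = 0.0025 > 0, so the root lies in [-1.28125, -1.25]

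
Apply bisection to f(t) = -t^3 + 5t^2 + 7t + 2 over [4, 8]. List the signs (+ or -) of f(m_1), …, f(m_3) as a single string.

+--

midpoint 6: f = 8 > 0 → [6, 8]
midpoint 7: f = -47 < 0 → [6, 7]
midpoint 6.5: f = -15.875 < 0 → [6, 6.5]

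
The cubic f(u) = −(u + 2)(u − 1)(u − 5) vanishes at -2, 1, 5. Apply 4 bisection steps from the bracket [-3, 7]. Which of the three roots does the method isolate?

5

m = 2, f(m) = 12 (+); new bracket [2, 7]
m = 4.5, f(m) = 11.375 (+); new bracket [4.5, 7]
m = 5.75, f(m) = -27.609375 (−); new bracket [4.5, 5.75]
m = 5.125, f(m) = -3.6738 (−); new bracket [4.5, 5.125]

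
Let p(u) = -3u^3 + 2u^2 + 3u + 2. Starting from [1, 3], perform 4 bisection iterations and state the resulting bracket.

[1.5, 1.625]

u = 2 gives p = -8, negative; keep [1, 2]
u = 1.5 gives p = 0.875, positive; keep [1.5, 2]
u = 1.75 gives p = -2.703125, negative; keep [1.5, 1.75]
u = 1.625 gives p = -0.7168, negative; keep [1.5, 1.625]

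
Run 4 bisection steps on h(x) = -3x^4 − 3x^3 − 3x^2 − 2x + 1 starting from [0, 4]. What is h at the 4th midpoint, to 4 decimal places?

midpoint 2: h = -87 < 0 → [0, 2]
midpoint 1: h = -10 < 0 → [0, 1]
midpoint 0.5: h = -1.3125 < 0 → [0, 0.5]
midpoint 0.25: h = 0.2539 > 0 → [0.25, 0.5]

0.2539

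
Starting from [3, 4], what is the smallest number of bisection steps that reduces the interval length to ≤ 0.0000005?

21

Width after n steps is 1/2^n. Need 2^n ≥ 1/0.0000005 = 2000000.
2^20 = 1048576 < 2000000 ≤ 2^21 = 2097152, so n = 21.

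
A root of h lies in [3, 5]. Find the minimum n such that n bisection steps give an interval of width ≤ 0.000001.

21

Width after n steps is 2/2^n. Need 2^n ≥ 2/0.000001 = 2000000.
2^20 = 1048576 < 2000000 ≤ 2^21 = 2097152, so n = 21.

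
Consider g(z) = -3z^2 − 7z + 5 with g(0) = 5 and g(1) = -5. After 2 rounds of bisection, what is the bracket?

z = 0.5 gives g = 0.75, positive; keep [0.5, 1]
z = 0.75 gives g = -1.9375, negative; keep [0.5, 0.75]

[0.5, 0.75]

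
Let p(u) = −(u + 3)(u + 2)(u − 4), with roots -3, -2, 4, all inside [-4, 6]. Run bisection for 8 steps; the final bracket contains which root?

4

midpoint 1: p = 36 > 0 → [1, 6]
midpoint 3.5: p = 17.875 > 0 → [3.5, 6]
midpoint 4.75: p = -39.234375 < 0 → [3.5, 4.75]
midpoint 4.125: p = -5.4551 < 0 → [3.5, 4.125]
midpoint 3.8125: p = 7.4246 > 0 → [3.8125, 4.125]
midpoint 3.96875: p = 1.2998 > 0 → [3.96875, 4.125]
midpoint 4.046875: p = -1.9974 < 0 → [3.96875, 4.046875]
midpoint 4.0078125: p = -0.3289 < 0 → [3.96875, 4.0078125]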